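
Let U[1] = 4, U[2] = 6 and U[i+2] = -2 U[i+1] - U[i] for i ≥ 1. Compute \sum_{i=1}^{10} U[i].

U[3] = -2*6 - 4 = -16
U[4] = -2*(-16) - 6 = 26
U[5] = -2*26 - (-16) = -36
U[6] = -2*(-36) - 26 = 46
U[7] = -2*46 - (-36) = -56
U[8] = -2*(-56) - 46 = 66
U[9] = -2*66 - (-56) = -76
U[10] = -2*(-76) - 66 = 86
Sum = 4 + 6 + (-16) + 26 + (-36) + 46 + (-56) + 66 + (-76) + 86 = 50

50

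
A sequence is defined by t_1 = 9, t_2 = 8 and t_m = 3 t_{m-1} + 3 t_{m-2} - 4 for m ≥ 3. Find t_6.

2339

t_3 = 3*8 + 3*9 - 4 = 47
t_4 = 3*47 + 3*8 - 4 = 161
t_5 = 3*161 + 3*47 - 4 = 620
t_6 = 3*620 + 3*161 - 4 = 2339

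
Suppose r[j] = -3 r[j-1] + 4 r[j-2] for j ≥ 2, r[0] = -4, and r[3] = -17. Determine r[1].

-5

Let r[1] = x.
r[2] = -16 - 3x
r[3] = 48 + 13x
So 48 + 13x = -17, giving x = -5.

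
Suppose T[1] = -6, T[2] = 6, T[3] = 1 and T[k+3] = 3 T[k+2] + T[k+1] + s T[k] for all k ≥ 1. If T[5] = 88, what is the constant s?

T[4] = 9 - 6s
T[5] = 28 - 12s
So 28 - 12s = 88, giving s = -5.

-5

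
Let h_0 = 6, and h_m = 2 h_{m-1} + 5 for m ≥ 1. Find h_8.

2811

h_1 = 2(6) + 5 = 17
h_2 = 2(17) + 5 = 39
h_3 = 2(39) + 5 = 83
h_4 = 2(83) + 5 = 171
h_5 = 2(171) + 5 = 347
h_6 = 2(347) + 5 = 699
h_7 = 2(699) + 5 = 1403
h_8 = 2(1403) + 5 = 2811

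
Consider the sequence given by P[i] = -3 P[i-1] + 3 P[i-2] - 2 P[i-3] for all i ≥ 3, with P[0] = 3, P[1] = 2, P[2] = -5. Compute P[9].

57171

P[3] = -3·(-5) + 3·2 - 2·3 = 15
P[4] = -3·15 + 3·(-5) - 2·2 = -64
P[5] = -3·(-64) + 3·15 - 2·(-5) = 247
P[6] = -3·247 + 3·(-64) - 2·15 = -963
P[7] = -3·(-963) + 3·247 - 2·(-64) = 3758
P[8] = -3·3758 + 3·(-963) - 2·247 = -14657
P[9] = -3·(-14657) + 3·3758 - 2·(-963) = 57171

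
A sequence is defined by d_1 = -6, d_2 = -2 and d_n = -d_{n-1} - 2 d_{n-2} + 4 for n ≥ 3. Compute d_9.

90

d_3 = -(-2) - 2(-6) + 4 = 18
d_4 = -18 - 2(-2) + 4 = -10
d_5 = -(-10) - 2(18) + 4 = -22
d_6 = -(-22) - 2(-10) + 4 = 46
d_7 = -46 - 2(-22) + 4 = 2
d_8 = -2 - 2(46) + 4 = -90
d_9 = -(-90) - 2(2) + 4 = 90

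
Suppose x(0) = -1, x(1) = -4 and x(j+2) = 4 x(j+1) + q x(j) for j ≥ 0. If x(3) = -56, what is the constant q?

x(2) = -16 - q
x(3) = -64 - 8q
So -64 - 8q = -56, giving q = -1.

-1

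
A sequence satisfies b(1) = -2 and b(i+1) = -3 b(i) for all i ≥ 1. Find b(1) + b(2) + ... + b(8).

3280

b(2) = -3(-2) = 6
b(3) = -3(6) = -18
b(4) = -3(-18) = 54
b(5) = -3(54) = -162
b(6) = -3(-162) = 486
b(7) = -3(486) = -1458
b(8) = -3(-1458) = 4374
Sum = (-2) + 6 + (-18) + 54 + (-162) + 486 + (-1458) + 4374 = 3280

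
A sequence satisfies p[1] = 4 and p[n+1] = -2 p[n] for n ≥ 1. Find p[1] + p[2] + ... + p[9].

p[2] = -2(4) = -8
p[3] = -2(-8) = 16
p[4] = -2(16) = -32
p[5] = -2(-32) = 64
p[6] = -2(64) = -128
p[7] = -2(-128) = 256
p[8] = -2(256) = -512
p[9] = -2(-512) = 1024
Sum = 4 + (-8) + 16 + (-32) + 64 + (-128) + 256 + (-512) + 1024 = 684

684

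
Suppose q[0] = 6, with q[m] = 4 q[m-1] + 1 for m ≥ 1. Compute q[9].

1660245

q[1] = 4*6 + 1 = 25
q[2] = 4*25 + 1 = 101
q[3] = 4*101 + 1 = 405
q[4] = 4*405 + 1 = 1621
q[5] = 4*1621 + 1 = 6485
q[6] = 4*6485 + 1 = 25941
q[7] = 4*25941 + 1 = 103765
q[8] = 4*103765 + 1 = 415061
q[9] = 4*415061 + 1 = 1660245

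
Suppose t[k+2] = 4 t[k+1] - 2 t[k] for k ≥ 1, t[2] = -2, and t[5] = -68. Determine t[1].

-1

Let t[1] = y.
t[3] = -8 - 2y
t[4] = -28 - 8y
t[5] = -96 - 28y
So -96 - 28y = -68, giving y = -1.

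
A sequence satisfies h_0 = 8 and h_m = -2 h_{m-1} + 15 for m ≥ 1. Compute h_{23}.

-25165819

The fixed point is 15/(1 + 2) = 5, so h_m - 5 = -2(h_{m-1} - 5).
Hence h_m = 3·(-2)^m + 5.
h_{23} = 3·(-2)^{23} + 5 = 3·-8388608 + 5 = -25165819.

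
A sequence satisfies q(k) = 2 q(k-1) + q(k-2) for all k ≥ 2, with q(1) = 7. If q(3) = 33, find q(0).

Let q(0) = z.
q(2) = 14 + z
q(3) = 35 + 2z
So 35 + 2z = 33, giving z = -1.

-1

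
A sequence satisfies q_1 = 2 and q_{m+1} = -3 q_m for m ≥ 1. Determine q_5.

q_2 = -3(2) = -6
q_3 = -3(-6) = 18
q_4 = -3(18) = -54
q_5 = -3(-54) = 162

162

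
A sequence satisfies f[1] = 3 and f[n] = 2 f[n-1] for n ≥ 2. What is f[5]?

48

f[2] = 2*3 = 6
f[3] = 2*6 = 12
f[4] = 2*12 = 24
f[5] = 2*24 = 48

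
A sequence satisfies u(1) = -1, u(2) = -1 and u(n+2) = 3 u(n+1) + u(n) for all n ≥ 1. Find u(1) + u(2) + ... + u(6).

u(3) = 3*(-1) + (-1) = -4
u(4) = 3*(-4) + (-1) = -13
u(5) = 3*(-13) + (-4) = -43
u(6) = 3*(-43) + (-13) = -142
Sum = (-1) + (-1) + (-4) + (-13) + (-43) + (-142) = -204

-204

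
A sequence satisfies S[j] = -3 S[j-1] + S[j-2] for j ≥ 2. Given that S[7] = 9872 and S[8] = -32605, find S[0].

Rearranging, S[j-2] = S[j] + 3 S[j-1].
S[6] = -32605 + 3*9872 = -2989
S[5] = 9872 + 3*(-2989) = 905
S[4] = -2989 + 3*905 = -274
S[3] = 905 + 3*(-274) = 83
S[2] = -274 + 3*83 = -25
S[1] = 83 + 3*(-25) = 8
S[0] = -25 + 3*8 = -1

-1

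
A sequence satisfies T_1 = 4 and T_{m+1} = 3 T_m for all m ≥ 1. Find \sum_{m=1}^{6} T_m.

T_2 = 3(4) = 12
T_3 = 3(12) = 36
T_4 = 3(36) = 108
T_5 = 3(108) = 324
T_6 = 3(324) = 972
Sum = 4 + 12 + 36 + 108 + 324 + 972 = 1456

1456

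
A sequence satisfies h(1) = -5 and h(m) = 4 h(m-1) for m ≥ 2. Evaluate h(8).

-81920

h(2) = 4·(-5) = -20
h(3) = 4·(-20) = -80
h(4) = 4·(-80) = -320
h(5) = 4·(-320) = -1280
h(6) = 4·(-1280) = -5120
h(7) = 4·(-5120) = -20480
h(8) = 4·(-20480) = -81920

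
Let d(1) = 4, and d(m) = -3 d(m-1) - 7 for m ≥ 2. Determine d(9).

37724

d(2) = -3*4 - 7 = -19
d(3) = -3*(-19) - 7 = 50
d(4) = -3*50 - 7 = -157
d(5) = -3*(-157) - 7 = 464
d(6) = -3*464 - 7 = -1399
d(7) = -3*(-1399) - 7 = 4190
d(8) = -3*4190 - 7 = -12577
d(9) = -3*(-12577) - 7 = 37724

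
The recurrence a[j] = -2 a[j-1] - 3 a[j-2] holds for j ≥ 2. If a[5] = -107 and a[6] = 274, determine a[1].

1

Rearranging, a[j-2] = (a[j] + 2 a[j-1]) / -3.
a[4] = (274 + 2(-107)) / -3 = 60/-3 = -20
a[3] = (-107 + 2(-20)) / -3 = -147/-3 = 49
a[2] = (-20 + 2(49)) / -3 = 78/-3 = -26
a[1] = (49 + 2(-26)) / -3 = -3/-3 = 1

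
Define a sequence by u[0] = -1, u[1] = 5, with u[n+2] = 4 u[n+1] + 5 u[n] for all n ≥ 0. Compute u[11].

u[2] = 4*5 + 5*(-1) = 15
u[3] = 4*15 + 5*5 = 85
u[4] = 4*85 + 5*15 = 415
u[5] = 4*415 + 5*85 = 2085
u[6] = 4*2085 + 5*415 = 10415
u[7] = 4*10415 + 5*2085 = 52085
u[8] = 4*52085 + 5*10415 = 260415
u[9] = 4*260415 + 5*52085 = 1302085
u[10] = 4*1302085 + 5*260415 = 6510415
u[11] = 4*6510415 + 5*1302085 = 32552085

32552085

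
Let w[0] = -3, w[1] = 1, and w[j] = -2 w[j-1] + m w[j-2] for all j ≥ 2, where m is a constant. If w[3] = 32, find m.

w[2] = -2 - 3m
w[3] = 4 + 7m
So 4 + 7m = 32, giving m = 4.

4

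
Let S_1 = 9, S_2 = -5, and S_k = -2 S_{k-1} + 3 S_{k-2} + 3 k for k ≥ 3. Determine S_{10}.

S_3 = -2·(-5) + 3·9 + 9 = 46
S_4 = -2·46 + 3·(-5) + 12 = -95
S_5 = -2·(-95) + 3·46 + 15 = 343
S_6 = -2·343 + 3·(-95) + 18 = -953
S_7 = -2·(-953) + 3·343 + 21 = 2956
S_8 = -2·2956 + 3·(-953) + 24 = -8747
S_9 = -2·(-8747) + 3·2956 + 27 = 26389
S_{10} = -2·26389 + 3·(-8747) + 30 = -78989

-78989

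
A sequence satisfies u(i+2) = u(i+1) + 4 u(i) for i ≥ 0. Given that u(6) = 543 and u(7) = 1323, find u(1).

3

Rearranging, u(i-2) = (u(i) - u(i-1)) / 4.
u(5) = (1323 - 543) / 4 = 780/4 = 195
u(4) = (543 - 195) / 4 = 348/4 = 87
u(3) = (195 - 87) / 4 = 108/4 = 27
u(2) = (87 - 27) / 4 = 60/4 = 15
u(1) = (27 - 15) / 4 = 12/4 = 3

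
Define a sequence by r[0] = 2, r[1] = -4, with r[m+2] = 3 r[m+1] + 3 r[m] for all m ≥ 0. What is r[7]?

-5940

r[2] = 3*(-4) + 3*2 = -6
r[3] = 3*(-6) + 3*(-4) = -30
r[4] = 3*(-30) + 3*(-6) = -108
r[5] = 3*(-108) + 3*(-30) = -414
r[6] = 3*(-414) + 3*(-108) = -1566
r[7] = 3*(-1566) + 3*(-414) = -5940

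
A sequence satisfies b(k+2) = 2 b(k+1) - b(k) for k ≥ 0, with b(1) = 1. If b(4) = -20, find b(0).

Let b(0) = y.
b(2) = 2 - y
b(3) = 3 - 2y
b(4) = 4 - 3y
So 4 - 3y = -20, giving y = 8.

8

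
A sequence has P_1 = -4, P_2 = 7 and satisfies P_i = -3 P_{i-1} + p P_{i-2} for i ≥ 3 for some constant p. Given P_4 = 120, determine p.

P_3 = -21 - 4p
P_4 = 63 + 19p
So 63 + 19p = 120, giving p = 3.

3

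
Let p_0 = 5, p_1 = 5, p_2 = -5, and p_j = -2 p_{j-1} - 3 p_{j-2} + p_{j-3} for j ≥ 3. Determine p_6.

p_3 = -2(-5) - 3(5) + 5 = 0
p_4 = -2(0) - 3(-5) + 5 = 20
p_5 = -2(20) - 3(0) + (-5) = -45
p_6 = -2(-45) - 3(20) + 0 = 30

30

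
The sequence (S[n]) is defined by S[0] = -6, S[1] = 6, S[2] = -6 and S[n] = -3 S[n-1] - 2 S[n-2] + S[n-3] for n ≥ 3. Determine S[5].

-60

S[3] = -3·(-6) - 2·6 + (-6) = 0
S[4] = -3·0 - 2·(-6) + 6 = 18
S[5] = -3·18 - 2·0 + (-6) = -60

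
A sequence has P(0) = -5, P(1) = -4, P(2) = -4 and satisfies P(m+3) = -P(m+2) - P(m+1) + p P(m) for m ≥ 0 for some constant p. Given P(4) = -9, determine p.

-5

P(3) = 8 - 5p
P(4) = -4 + p
So -4 + p = -9, giving p = -5.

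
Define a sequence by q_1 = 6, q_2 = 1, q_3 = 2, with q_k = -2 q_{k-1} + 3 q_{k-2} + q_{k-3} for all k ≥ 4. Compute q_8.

166

q_4 = -2*2 + 3*1 + 6 = 5
q_5 = -2*5 + 3*2 + 1 = -3
q_6 = -2*(-3) + 3*5 + 2 = 23
q_7 = -2*23 + 3*(-3) + 5 = -50
q_8 = -2*(-50) + 3*23 + (-3) = 166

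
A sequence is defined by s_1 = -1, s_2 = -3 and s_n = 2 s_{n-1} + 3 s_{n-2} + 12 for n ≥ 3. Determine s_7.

363

s_3 = 2*(-3) + 3*(-1) + 12 = 3
s_4 = 2*3 + 3*(-3) + 12 = 9
s_5 = 2*9 + 3*3 + 12 = 39
s_6 = 2*39 + 3*9 + 12 = 117
s_7 = 2*117 + 3*39 + 12 = 363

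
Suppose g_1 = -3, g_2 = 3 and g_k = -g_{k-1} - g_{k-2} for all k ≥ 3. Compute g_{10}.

-3

g_3 = -3 - (-3) = 0
g_4 = -0 - 3 = -3
g_5 = -(-3) - 0 = 3
g_6 = -3 - (-3) = 0
g_7 = -0 - 3 = -3
g_8 = -(-3) - 0 = 3
g_9 = -3 - (-3) = 0
g_{10} = -0 - 3 = -3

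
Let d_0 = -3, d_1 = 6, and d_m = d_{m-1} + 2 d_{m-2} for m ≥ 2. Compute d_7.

132

d_2 = 6 + 2*(-3) = 0
d_3 = 0 + 2*6 = 12
d_4 = 12 + 2*0 = 12
d_5 = 12 + 2*12 = 36
d_6 = 36 + 2*12 = 60
d_7 = 60 + 2*36 = 132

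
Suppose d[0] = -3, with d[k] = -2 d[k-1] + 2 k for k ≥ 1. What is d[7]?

d[1] = -2·(-3) + 2 = 8
d[2] = -2·8 + 4 = -12
d[3] = -2·(-12) + 6 = 30
d[4] = -2·30 + 8 = -52
d[5] = -2·(-52) + 10 = 114
d[6] = -2·114 + 12 = -216
d[7] = -2·(-216) + 14 = 446

446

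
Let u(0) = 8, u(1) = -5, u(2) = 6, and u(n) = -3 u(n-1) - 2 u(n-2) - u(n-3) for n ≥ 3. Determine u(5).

-97

u(3) = -3·6 - 2·(-5) - 8 = -16
u(4) = -3·(-16) - 2·6 - (-5) = 41
u(5) = -3·41 - 2·(-16) - 6 = -97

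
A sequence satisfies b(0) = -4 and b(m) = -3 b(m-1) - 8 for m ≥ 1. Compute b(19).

The fixed point is -8/(1 + 3) = -2, so b(m) + 2 = -3(b(m-1) + 2).
Hence b(m) = -2·(-3)^m - 2.
b(19) = -2·(-3)^{19} - 2 = -2·-1162261467 - 2 = 2324522932.

2324522932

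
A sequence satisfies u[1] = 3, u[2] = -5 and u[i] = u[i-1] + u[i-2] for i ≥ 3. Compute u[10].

u[3] = (-5) + 3 = -2
u[4] = (-2) + (-5) = -7
u[5] = (-7) + (-2) = -9
u[6] = (-9) + (-7) = -16
u[7] = (-16) + (-9) = -25
u[8] = (-25) + (-16) = -41
u[9] = (-41) + (-25) = -66
u[10] = (-66) + (-41) = -107

-107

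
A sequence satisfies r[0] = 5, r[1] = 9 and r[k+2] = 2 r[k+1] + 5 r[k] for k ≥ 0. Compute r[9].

r[2] = 2*9 + 5*5 = 43
r[3] = 2*43 + 5*9 = 131
r[4] = 2*131 + 5*43 = 477
r[5] = 2*477 + 5*131 = 1609
r[6] = 2*1609 + 5*477 = 5603
r[7] = 2*5603 + 5*1609 = 19251
r[8] = 2*19251 + 5*5603 = 66517
r[9] = 2*66517 + 5*19251 = 229289

229289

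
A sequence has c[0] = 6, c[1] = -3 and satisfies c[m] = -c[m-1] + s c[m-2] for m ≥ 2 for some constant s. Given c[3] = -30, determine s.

3

c[2] = 3 + 6s
c[3] = -3 - 9s
So -3 - 9s = -30, giving s = 3.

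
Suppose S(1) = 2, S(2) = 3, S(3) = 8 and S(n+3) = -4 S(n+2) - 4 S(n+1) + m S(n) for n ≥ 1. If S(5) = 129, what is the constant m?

3

S(4) = -44 + 2m
S(5) = 144 - 5m
So 144 - 5m = 129, giving m = 3.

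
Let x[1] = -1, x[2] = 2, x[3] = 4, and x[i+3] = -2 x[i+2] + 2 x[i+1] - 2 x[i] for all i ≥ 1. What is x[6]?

-28

x[4] = -2*4 + 2*2 - 2*(-1) = -2
x[5] = -2*(-2) + 2*4 - 2*2 = 8
x[6] = -2*8 + 2*(-2) - 2*4 = -28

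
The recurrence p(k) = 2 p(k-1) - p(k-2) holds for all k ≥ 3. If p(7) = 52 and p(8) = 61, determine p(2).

Rearranging, p(k-2) = -(p(k) - 2 p(k-1)).
p(6) = -(61 - 2*52) = 43
p(5) = -(52 - 2*43) = 34
p(4) = -(43 - 2*34) = 25
p(3) = -(34 - 2*25) = 16
p(2) = -(25 - 2*16) = 7

7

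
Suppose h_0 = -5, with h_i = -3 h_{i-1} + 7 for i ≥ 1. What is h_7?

h_1 = -3*(-5) + 7 = 22
h_2 = -3*22 + 7 = -59
h_3 = -3*(-59) + 7 = 184
h_4 = -3*184 + 7 = -545
h_5 = -3*(-545) + 7 = 1642
h_6 = -3*1642 + 7 = -4919
h_7 = -3*(-4919) + 7 = 14764

14764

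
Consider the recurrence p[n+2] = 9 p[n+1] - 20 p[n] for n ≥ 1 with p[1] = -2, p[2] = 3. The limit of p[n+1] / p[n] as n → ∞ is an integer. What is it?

5

The characteristic equation is r^2 - 9r + 20 = 0, which factors as (r - 5)(r - 4) = 0.
So the roots are 5 and 4. Since |5| > |4| and the coefficient of 5^n is non-zero, the ratio tends to 5.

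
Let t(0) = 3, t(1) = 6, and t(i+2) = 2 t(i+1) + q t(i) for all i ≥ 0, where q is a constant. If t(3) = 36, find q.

t(2) = 12 + 3q
t(3) = 24 + 12q
So 24 + 12q = 36, giving q = 1.

1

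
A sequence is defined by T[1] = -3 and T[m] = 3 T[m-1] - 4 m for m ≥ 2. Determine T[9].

T[2] = 3·(-3) - 8 = -17
T[3] = 3·(-17) - 12 = -63
T[4] = 3·(-63) - 16 = -205
T[5] = 3·(-205) - 20 = -635
T[6] = 3·(-635) - 24 = -1929
T[7] = 3·(-1929) - 28 = -5815
T[8] = 3·(-5815) - 32 = -17477
T[9] = 3·(-17477) - 36 = -52467

-52467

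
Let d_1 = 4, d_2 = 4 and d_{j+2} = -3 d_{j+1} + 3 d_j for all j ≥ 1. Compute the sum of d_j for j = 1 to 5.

d_3 = -3·4 + 3·4 = 0
d_4 = -3·0 + 3·4 = 12
d_5 = -3·12 + 3·0 = -36
Sum = 4 + 4 + 0 + 12 + (-36) = -16

-16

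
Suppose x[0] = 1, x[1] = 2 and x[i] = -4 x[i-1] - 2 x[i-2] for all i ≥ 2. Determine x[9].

57632

x[2] = -4(2) - 2(1) = -10
x[3] = -4(-10) - 2(2) = 36
x[4] = -4(36) - 2(-10) = -124
x[5] = -4(-124) - 2(36) = 424
x[6] = -4(424) - 2(-124) = -1448
x[7] = -4(-1448) - 2(424) = 4944
x[8] = -4(4944) - 2(-1448) = -16880
x[9] = -4(-16880) - 2(4944) = 57632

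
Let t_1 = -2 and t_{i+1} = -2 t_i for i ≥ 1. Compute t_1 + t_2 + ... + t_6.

42

t_2 = -2*(-2) = 4
t_3 = -2*4 = -8
t_4 = -2*(-8) = 16
t_5 = -2*16 = -32
t_6 = -2*(-32) = 64
Sum = (-2) + 4 + (-8) + 16 + (-32) + 64 = 42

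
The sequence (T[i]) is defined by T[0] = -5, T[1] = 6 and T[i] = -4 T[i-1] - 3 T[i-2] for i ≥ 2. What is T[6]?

-369

T[2] = -4(6) - 3(-5) = -9
T[3] = -4(-9) - 3(6) = 18
T[4] = -4(18) - 3(-9) = -45
T[5] = -4(-45) - 3(18) = 126
T[6] = -4(126) - 3(-45) = -369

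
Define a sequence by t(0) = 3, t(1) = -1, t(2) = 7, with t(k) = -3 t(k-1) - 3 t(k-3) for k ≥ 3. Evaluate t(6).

t(3) = -3*7 - 3*3 = -30
t(4) = -3*(-30) - 3*(-1) = 93
t(5) = -3*93 - 3*7 = -300
t(6) = -3*(-300) - 3*(-30) = 990

990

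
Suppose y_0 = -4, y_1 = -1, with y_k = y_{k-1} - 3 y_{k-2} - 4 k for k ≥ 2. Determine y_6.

36

y_2 = (-1) - 3(-4) - 8 = 3
y_3 = 3 - 3(-1) - 12 = -6
y_4 = (-6) - 3(3) - 16 = -31
y_5 = (-31) - 3(-6) - 20 = -33
y_6 = (-33) - 3(-31) - 24 = 36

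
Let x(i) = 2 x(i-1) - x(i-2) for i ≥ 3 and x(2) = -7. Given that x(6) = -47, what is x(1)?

3

Let x(1) = v.
x(3) = -14 - v
x(4) = -21 - 2v
x(5) = -28 - 3v
x(6) = -35 - 4v
So -35 - 4v = -47, giving v = 3.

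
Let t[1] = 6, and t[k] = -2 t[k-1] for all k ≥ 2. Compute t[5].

t[2] = -2*6 = -12
t[3] = -2*(-12) = 24
t[4] = -2*24 = -48
t[5] = -2*(-48) = 96

96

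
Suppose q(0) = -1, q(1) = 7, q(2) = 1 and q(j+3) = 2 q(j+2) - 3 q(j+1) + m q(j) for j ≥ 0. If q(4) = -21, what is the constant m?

q(3) = -19 - m
q(4) = -41 + 5m
So -41 + 5m = -21, giving m = 4.

4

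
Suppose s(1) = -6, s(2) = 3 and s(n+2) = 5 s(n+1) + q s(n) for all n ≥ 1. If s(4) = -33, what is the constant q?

s(3) = 15 - 6q
s(4) = 75 - 27q
So 75 - 27q = -33, giving q = 4.

4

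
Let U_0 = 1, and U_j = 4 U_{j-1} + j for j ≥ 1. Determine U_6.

U_1 = 4(1) + 1 = 5
U_2 = 4(5) + 2 = 22
U_3 = 4(22) + 3 = 91
U_4 = 4(91) + 4 = 368
U_5 = 4(368) + 5 = 1477
U_6 = 4(1477) + 6 = 5914

5914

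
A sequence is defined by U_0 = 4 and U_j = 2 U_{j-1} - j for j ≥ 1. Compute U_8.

522

U_1 = 2(4) - 1 = 7
U_2 = 2(7) - 2 = 12
U_3 = 2(12) - 3 = 21
U_4 = 2(21) - 4 = 38
U_5 = 2(38) - 5 = 71
U_6 = 2(71) - 6 = 136
U_7 = 2(136) - 7 = 265
U_8 = 2(265) - 8 = 522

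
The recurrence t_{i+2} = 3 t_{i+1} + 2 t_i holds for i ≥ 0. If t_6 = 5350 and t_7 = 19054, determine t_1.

Rearranging, t_{i-2} = (t_i - 3 t_{i-1}) / 2.
t_5 = (19054 - 3*5350) / 2 = 3004/2 = 1502
t_4 = (5350 - 3*1502) / 2 = 844/2 = 422
t_3 = (1502 - 3*422) / 2 = 236/2 = 118
t_2 = (422 - 3*118) / 2 = 68/2 = 34
t_1 = (118 - 3*34) / 2 = 16/2 = 8

8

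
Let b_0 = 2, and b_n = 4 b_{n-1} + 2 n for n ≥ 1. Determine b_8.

b_1 = 4*2 + 2 = 10
b_2 = 4*10 + 4 = 44
b_3 = 4*44 + 6 = 182
b_4 = 4*182 + 8 = 736
b_5 = 4*736 + 10 = 2954
b_6 = 4*2954 + 12 = 11828
b_7 = 4*11828 + 14 = 47326
b_8 = 4*47326 + 16 = 189320

189320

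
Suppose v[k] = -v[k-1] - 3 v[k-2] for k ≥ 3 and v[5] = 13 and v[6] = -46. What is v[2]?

Rearranging, v[k-2] = (v[k] + v[k-1]) / -3.
v[4] = (-46 + 13) / -3 = -33/-3 = 11
v[3] = (13 + 11) / -3 = 24/-3 = -8
v[2] = (11 + (-8)) / -3 = 3/-3 = -1

-1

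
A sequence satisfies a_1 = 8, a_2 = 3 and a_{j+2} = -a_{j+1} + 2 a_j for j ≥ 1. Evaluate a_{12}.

a_3 = -3 + 2*8 = 13
a_4 = -13 + 2*3 = -7
a_5 = -(-7) + 2*13 = 33
a_6 = -33 + 2*(-7) = -47
a_7 = -(-47) + 2*33 = 113
a_8 = -113 + 2*(-47) = -207
a_9 = -(-207) + 2*113 = 433
a_{10} = -433 + 2*(-207) = -847
a_{11} = -(-847) + 2*433 = 1713
a_{12} = -1713 + 2*(-847) = -3407

-3407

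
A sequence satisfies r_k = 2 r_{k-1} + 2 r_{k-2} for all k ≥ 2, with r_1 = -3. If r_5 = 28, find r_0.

5

Let r_0 = z.
r_2 = -6 + 2z
r_3 = -18 + 4z
r_4 = -48 + 12z
r_5 = -132 + 32z
So -132 + 32z = 28, giving z = 5.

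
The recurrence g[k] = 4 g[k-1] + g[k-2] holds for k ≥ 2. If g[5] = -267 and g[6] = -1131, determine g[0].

9

Rearranging, g[k-2] = g[k] - 4 g[k-1].
g[4] = -1131 - 4*(-267) = -63
g[3] = -267 - 4*(-63) = -15
g[2] = -63 - 4*(-15) = -3
g[1] = -15 - 4*(-3) = -3
g[0] = -3 - 4*(-3) = 9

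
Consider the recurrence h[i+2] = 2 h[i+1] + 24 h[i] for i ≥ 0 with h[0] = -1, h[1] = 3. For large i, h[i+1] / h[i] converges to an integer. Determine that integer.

The characteristic equation is r^2 - 2r - 24 = 0, which factors as (r - 6)(r + 4) = 0.
So the roots are 6 and -4. Since |6| > |-4| and the coefficient of 6^i is non-zero, the ratio tends to 6.

6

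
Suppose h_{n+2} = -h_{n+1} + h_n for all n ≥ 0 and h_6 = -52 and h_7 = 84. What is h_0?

Rearranging, h_{n-2} = h_n + h_{n-1}.
h_5 = 84 + (-52) = 32
h_4 = -52 + 32 = -20
h_3 = 32 + (-20) = 12
h_2 = -20 + 12 = -8
h_1 = 12 + (-8) = 4
h_0 = -8 + 4 = -4

-4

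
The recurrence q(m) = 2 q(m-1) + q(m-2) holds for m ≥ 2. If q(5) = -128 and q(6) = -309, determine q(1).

-4

Rearranging, q(m-2) = q(m) - 2 q(m-1).
q(4) = -309 - 2·(-128) = -53
q(3) = -128 - 2·(-53) = -22
q(2) = -53 - 2·(-22) = -9
q(1) = -22 - 2·(-9) = -4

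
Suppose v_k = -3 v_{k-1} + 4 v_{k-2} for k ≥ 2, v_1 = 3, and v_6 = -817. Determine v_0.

Let v_0 = x.
v_2 = -9 + 4x
v_3 = 39 - 12x
v_4 = -153 + 52x
v_5 = 615 - 204x
v_6 = -2457 + 820x
So -2457 + 820x = -817, giving x = 2.

2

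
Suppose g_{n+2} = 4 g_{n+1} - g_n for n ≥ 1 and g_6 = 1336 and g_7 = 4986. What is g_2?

Rearranging, g_{n-2} = -(g_n - 4 g_{n-1}).
g_5 = -(4986 - 4*1336) = 358
g_4 = -(1336 - 4*358) = 96
g_3 = -(358 - 4*96) = 26
g_2 = -(96 - 4*26) = 8

8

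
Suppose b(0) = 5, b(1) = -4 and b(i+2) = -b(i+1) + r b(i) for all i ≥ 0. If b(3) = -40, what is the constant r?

b(2) = 4 + 5r
b(3) = -4 - 9r
So -4 - 9r = -40, giving r = 4.

4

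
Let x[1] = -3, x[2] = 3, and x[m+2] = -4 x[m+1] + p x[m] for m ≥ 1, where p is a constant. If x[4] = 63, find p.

x[3] = -12 - 3p
x[4] = 48 + 15p
So 48 + 15p = 63, giving p = 1.

1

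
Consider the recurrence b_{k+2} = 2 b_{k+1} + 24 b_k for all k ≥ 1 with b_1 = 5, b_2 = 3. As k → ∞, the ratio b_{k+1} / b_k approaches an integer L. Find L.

6

The characteristic equation is r^2 - 2r - 24 = 0, which factors as (r - 6)(r + 4) = 0.
So the roots are 6 and -4. Since |6| > |-4| and the coefficient of 6^k is non-zero, the ratio tends to 6.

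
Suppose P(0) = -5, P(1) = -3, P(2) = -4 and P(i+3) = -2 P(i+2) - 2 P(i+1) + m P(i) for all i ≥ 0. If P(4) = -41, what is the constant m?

-3

P(3) = 14 - 5m
P(4) = -20 + 7m
So -20 + 7m = -41, giving m = -3.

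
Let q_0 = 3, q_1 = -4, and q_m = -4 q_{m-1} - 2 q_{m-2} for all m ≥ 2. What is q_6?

1256

q_2 = -4·(-4) - 2·3 = 10
q_3 = -4·10 - 2·(-4) = -32
q_4 = -4·(-32) - 2·10 = 108
q_5 = -4·108 - 2·(-32) = -368
q_6 = -4·(-368) - 2·108 = 1256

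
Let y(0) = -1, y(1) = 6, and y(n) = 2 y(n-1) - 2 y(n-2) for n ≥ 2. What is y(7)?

-64

y(2) = 2*6 - 2*(-1) = 14
y(3) = 2*14 - 2*6 = 16
y(4) = 2*16 - 2*14 = 4
y(5) = 2*4 - 2*16 = -24
y(6) = 2*(-24) - 2*4 = -56
y(7) = 2*(-56) - 2*(-24) = -64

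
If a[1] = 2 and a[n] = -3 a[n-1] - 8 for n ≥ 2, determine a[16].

-57395630

The fixed point is -8/(1 + 3) = -2, so a[n] + 2 = -3(a[n-1] + 2).
Hence a[n] = 4·(-3)^{n-1} - 2.
a[16] = 4·(-3)^{15} - 2 = 4·-14348907 - 2 = -57395630.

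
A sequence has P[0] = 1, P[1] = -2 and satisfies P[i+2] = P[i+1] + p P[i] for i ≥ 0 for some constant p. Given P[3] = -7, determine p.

P[2] = -2 + p
P[3] = -2 - p
So -2 - p = -7, giving p = 5.

5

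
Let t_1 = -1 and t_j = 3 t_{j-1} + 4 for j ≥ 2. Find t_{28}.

The fixed point is 4/(1 - 3) = -2, so t_j + 2 = 3(t_{j-1} + 2).
Hence t_j = 1·3^{j-1} - 2.
t_{28} = 1·3^{27} - 2 = 1·7625597484987 - 2 = 7625597484985.

7625597484985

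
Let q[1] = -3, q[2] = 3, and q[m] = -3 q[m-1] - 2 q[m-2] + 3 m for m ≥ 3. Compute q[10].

-1353

q[3] = -3·3 - 2·(-3) + 9 = 6
q[4] = -3·6 - 2·3 + 12 = -12
q[5] = -3·(-12) - 2·6 + 15 = 39
q[6] = -3·39 - 2·(-12) + 18 = -75
q[7] = -3·(-75) - 2·39 + 21 = 168
q[8] = -3·168 - 2·(-75) + 24 = -330
q[9] = -3·(-330) - 2·168 + 27 = 681
q[10] = -3·681 - 2·(-330) + 30 = -1353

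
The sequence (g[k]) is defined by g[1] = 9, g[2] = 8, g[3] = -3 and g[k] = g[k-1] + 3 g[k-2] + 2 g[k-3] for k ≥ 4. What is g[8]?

g[4] = (-3) + 3(8) + 2(9) = 39
g[5] = 39 + 3(-3) + 2(8) = 46
g[6] = 46 + 3(39) + 2(-3) = 157
g[7] = 157 + 3(46) + 2(39) = 373
g[8] = 373 + 3(157) + 2(46) = 936

936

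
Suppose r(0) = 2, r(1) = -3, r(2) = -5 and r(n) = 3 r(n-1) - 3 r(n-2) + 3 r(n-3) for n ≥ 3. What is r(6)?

-9

r(3) = 3·(-5) - 3·(-3) + 3·2 = 0
r(4) = 3·0 - 3·(-5) + 3·(-3) = 6
r(5) = 3·6 - 3·0 + 3·(-5) = 3
r(6) = 3·3 - 3·6 + 3·0 = -9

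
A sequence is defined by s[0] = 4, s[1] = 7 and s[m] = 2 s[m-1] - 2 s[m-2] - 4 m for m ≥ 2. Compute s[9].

s[2] = 2(7) - 2(4) - 8 = -2
s[3] = 2(-2) - 2(7) - 12 = -30
s[4] = 2(-30) - 2(-2) - 16 = -72
s[5] = 2(-72) - 2(-30) - 20 = -104
s[6] = 2(-104) - 2(-72) - 24 = -88
s[7] = 2(-88) - 2(-104) - 28 = 4
s[8] = 2(4) - 2(-88) - 32 = 152
s[9] = 2(152) - 2(4) - 36 = 260

260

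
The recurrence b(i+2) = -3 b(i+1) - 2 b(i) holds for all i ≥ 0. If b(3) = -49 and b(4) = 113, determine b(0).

Rearranging, b(i-2) = (b(i) + 3 b(i-1)) / -2.
b(2) = (113 + 3*(-49)) / -2 = -34/-2 = 17
b(1) = (-49 + 3*17) / -2 = 2/-2 = -1
b(0) = (17 + 3*(-1)) / -2 = 14/-2 = -7

-7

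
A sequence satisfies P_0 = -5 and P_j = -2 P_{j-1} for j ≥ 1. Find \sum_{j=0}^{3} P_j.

P_1 = -2(-5) = 10
P_2 = -2(10) = -20
P_3 = -2(-20) = 40
Sum = (-5) + 10 + (-20) + 40 = 25

25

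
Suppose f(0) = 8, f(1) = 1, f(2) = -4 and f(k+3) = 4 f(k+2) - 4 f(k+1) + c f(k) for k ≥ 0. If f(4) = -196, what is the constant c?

f(3) = -20 + 8c
f(4) = -64 + 33c
So -64 + 33c = -196, giving c = -4.

-4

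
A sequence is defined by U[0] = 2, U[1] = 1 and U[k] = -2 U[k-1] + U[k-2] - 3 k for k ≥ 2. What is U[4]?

U[2] = -2*1 + 2 - 6 = -6
U[3] = -2*(-6) + 1 - 9 = 4
U[4] = -2*4 + (-6) - 12 = -26

-26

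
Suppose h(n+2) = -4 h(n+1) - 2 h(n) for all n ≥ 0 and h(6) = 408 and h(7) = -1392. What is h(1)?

-6

Rearranging, h(n-2) = (h(n) + 4 h(n-1)) / -2.
h(5) = (-1392 + 4(408)) / -2 = 240/-2 = -120
h(4) = (408 + 4(-120)) / -2 = -72/-2 = 36
h(3) = (-120 + 4(36)) / -2 = 24/-2 = -12
h(2) = (36 + 4(-12)) / -2 = -12/-2 = 6
h(1) = (-12 + 4(6)) / -2 = 12/-2 = -6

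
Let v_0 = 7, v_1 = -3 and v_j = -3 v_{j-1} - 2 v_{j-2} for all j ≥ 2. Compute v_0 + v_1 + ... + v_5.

84

v_2 = -3*(-3) - 2*7 = -5
v_3 = -3*(-5) - 2*(-3) = 21
v_4 = -3*21 - 2*(-5) = -53
v_5 = -3*(-53) - 2*21 = 117
Sum = 7 + (-3) + (-5) + 21 + (-53) + 117 = 84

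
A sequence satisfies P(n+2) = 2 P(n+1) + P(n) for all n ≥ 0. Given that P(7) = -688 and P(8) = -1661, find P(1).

Rearranging, P(n-2) = P(n) - 2 P(n-1).
P(6) = -1661 - 2(-688) = -285
P(5) = -688 - 2(-285) = -118
P(4) = -285 - 2(-118) = -49
P(3) = -118 - 2(-49) = -20
P(2) = -49 - 2(-20) = -9
P(1) = -20 - 2(-9) = -2

-2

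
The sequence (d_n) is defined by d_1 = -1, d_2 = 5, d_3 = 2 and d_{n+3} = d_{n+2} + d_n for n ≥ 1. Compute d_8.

d_4 = 2 + (-1) = 1
d_5 = 1 + 5 = 6
d_6 = 6 + 2 = 8
d_7 = 8 + 1 = 9
d_8 = 9 + 6 = 15

15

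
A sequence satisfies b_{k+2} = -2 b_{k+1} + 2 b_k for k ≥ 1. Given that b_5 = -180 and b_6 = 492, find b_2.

Rearranging, b_{k-2} = (b_k + 2 b_{k-1}) / 2.
b_4 = (492 + 2*(-180)) / 2 = 132/2 = 66
b_3 = (-180 + 2*66) / 2 = -48/2 = -24
b_2 = (66 + 2*(-24)) / 2 = 18/2 = 9

9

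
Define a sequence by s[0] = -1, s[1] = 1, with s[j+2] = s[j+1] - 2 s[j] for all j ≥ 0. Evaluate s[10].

-45

s[2] = 1 - 2·(-1) = 3
s[3] = 3 - 2·1 = 1
s[4] = 1 - 2·3 = -5
s[5] = (-5) - 2·1 = -7
s[6] = (-7) - 2·(-5) = 3
s[7] = 3 - 2·(-7) = 17
s[8] = 17 - 2·3 = 11
s[9] = 11 - 2·17 = -23
s[10] = (-23) - 2·11 = -45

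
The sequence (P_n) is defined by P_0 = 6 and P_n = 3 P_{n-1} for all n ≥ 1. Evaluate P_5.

1458

P_1 = 3(6) = 18
P_2 = 3(18) = 54
P_3 = 3(54) = 162
P_4 = 3(162) = 486
P_5 = 3(486) = 1458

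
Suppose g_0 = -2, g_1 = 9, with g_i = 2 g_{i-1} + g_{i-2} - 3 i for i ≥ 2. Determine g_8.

g_2 = 2·9 + (-2) - 6 = 10
g_3 = 2·10 + 9 - 9 = 20
g_4 = 2·20 + 10 - 12 = 38
g_5 = 2·38 + 20 - 15 = 81
g_6 = 2·81 + 38 - 18 = 182
g_7 = 2·182 + 81 - 21 = 424
g_8 = 2·424 + 182 - 24 = 1006

1006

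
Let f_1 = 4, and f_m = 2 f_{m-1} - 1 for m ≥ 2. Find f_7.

193

f_2 = 2·4 - 1 = 7
f_3 = 2·7 - 1 = 13
f_4 = 2·13 - 1 = 25
f_5 = 2·25 - 1 = 49
f_6 = 2·49 - 1 = 97
f_7 = 2·97 - 1 = 193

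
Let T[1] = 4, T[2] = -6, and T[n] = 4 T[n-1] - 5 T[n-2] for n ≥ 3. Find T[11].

T[3] = 4·(-6) - 5·4 = -44
T[4] = 4·(-44) - 5·(-6) = -146
T[5] = 4·(-146) - 5·(-44) = -364
T[6] = 4·(-364) - 5·(-146) = -726
T[7] = 4·(-726) - 5·(-364) = -1084
T[8] = 4·(-1084) - 5·(-726) = -706
T[9] = 4·(-706) - 5·(-1084) = 2596
T[10] = 4·2596 - 5·(-706) = 13914
T[11] = 4·13914 - 5·2596 = 42676

42676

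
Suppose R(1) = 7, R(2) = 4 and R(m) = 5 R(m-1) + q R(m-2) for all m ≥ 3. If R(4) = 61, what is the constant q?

R(3) = 20 + 7q
R(4) = 100 + 39q
So 100 + 39q = 61, giving q = -1.

-1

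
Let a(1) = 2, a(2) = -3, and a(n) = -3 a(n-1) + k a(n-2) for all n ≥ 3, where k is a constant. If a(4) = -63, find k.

4

a(3) = 9 + 2k
a(4) = -27 - 9k
So -27 - 9k = -63, giving k = 4.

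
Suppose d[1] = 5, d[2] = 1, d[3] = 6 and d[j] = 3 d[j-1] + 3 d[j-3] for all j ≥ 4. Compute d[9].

d[4] = 3·6 + 3·5 = 33
d[5] = 3·33 + 3·1 = 102
d[6] = 3·102 + 3·6 = 324
d[7] = 3·324 + 3·33 = 1071
d[8] = 3·1071 + 3·102 = 3519
d[9] = 3·3519 + 3·324 = 11529

11529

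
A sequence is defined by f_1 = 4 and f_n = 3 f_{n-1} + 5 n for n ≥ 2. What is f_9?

67224

f_2 = 3·4 + 10 = 22
f_3 = 3·22 + 15 = 81
f_4 = 3·81 + 20 = 263
f_5 = 3·263 + 25 = 814
f_6 = 3·814 + 30 = 2472
f_7 = 3·2472 + 35 = 7451
f_8 = 3·7451 + 40 = 22393
f_9 = 3·22393 + 45 = 67224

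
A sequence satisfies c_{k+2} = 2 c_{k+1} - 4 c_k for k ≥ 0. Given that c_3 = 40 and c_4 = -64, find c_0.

Rearranging, c_{k-2} = (c_k - 2 c_{k-1}) / -4.
c_2 = (-64 - 2·40) / -4 = -144/-4 = 36
c_1 = (40 - 2·36) / -4 = -32/-4 = 8
c_0 = (36 - 2·8) / -4 = 20/-4 = -5

-5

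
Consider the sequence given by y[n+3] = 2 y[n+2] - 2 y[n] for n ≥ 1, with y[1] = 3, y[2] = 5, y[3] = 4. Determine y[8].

-76

y[4] = 2*4 - 2*3 = 2
y[5] = 2*2 - 2*5 = -6
y[6] = 2*(-6) - 2*4 = -20
y[7] = 2*(-20) - 2*2 = -44
y[8] = 2*(-44) - 2*(-6) = -76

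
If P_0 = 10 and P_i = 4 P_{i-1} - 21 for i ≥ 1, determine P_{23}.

The fixed point is -21/(1 - 4) = 7, so P_i - 7 = 4(P_{i-1} - 7).
Hence P_i = 3·4^i + 7.
P_{23} = 3·4^{23} + 7 = 3·70368744177664 + 7 = 211106232532999.

211106232532999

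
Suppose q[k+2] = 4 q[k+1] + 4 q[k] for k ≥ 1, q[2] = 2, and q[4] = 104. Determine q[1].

Let q[1] = w.
q[3] = 8 + 4w
q[4] = 40 + 16w
So 40 + 16w = 104, giving w = 4.

4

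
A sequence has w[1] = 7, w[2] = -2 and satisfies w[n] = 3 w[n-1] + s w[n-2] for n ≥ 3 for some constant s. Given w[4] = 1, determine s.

1

w[3] = -6 + 7s
w[4] = -18 + 19s
So -18 + 19s = 1, giving s = 1.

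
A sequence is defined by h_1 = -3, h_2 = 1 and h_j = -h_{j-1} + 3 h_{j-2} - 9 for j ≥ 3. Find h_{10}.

3757

h_3 = -1 + 3(-3) - 9 = -19
h_4 = -(-19) + 3(1) - 9 = 13
h_5 = -13 + 3(-19) - 9 = -79
h_6 = -(-79) + 3(13) - 9 = 109
h_7 = -109 + 3(-79) - 9 = -355
h_8 = -(-355) + 3(109) - 9 = 673
h_9 = -673 + 3(-355) - 9 = -1747
h_{10} = -(-1747) + 3(673) - 9 = 3757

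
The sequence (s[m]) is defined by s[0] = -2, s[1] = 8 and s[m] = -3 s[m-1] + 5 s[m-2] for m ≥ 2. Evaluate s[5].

2498

s[2] = -3*8 + 5*(-2) = -34
s[3] = -3*(-34) + 5*8 = 142
s[4] = -3*142 + 5*(-34) = -596
s[5] = -3*(-596) + 5*142 = 2498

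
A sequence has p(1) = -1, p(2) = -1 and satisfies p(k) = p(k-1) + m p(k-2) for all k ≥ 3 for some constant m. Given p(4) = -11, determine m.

5

p(3) = -1 - m
p(4) = -1 - 2m
So -1 - 2m = -11, giving m = 5.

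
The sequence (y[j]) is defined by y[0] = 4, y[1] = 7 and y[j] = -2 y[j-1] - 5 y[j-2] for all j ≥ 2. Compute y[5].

-373

y[2] = -2·7 - 5·4 = -34
y[3] = -2·(-34) - 5·7 = 33
y[4] = -2·33 - 5·(-34) = 104
y[5] = -2·104 - 5·33 = -373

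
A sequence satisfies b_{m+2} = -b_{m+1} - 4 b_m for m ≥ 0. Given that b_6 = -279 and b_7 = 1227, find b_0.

Rearranging, b_{m-2} = (b_m + b_{m-1}) / -4.
b_5 = (1227 + (-279)) / -4 = 948/-4 = -237
b_4 = (-279 + (-237)) / -4 = -516/-4 = 129
b_3 = (-237 + 129) / -4 = -108/-4 = 27
b_2 = (129 + 27) / -4 = 156/-4 = -39
b_1 = (27 + (-39)) / -4 = -12/-4 = 3
b_0 = (-39 + 3) / -4 = -36/-4 = 9

9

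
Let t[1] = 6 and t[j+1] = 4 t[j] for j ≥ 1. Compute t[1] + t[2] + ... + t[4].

510

t[2] = 4·6 = 24
t[3] = 4·24 = 96
t[4] = 4·96 = 384
Sum = 6 + 24 + 96 + 384 = 510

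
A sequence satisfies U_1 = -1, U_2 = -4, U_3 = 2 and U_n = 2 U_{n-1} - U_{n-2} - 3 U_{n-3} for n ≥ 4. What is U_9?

U_4 = 2·2 - (-4) - 3·(-1) = 11
U_5 = 2·11 - 2 - 3·(-4) = 32
U_6 = 2·32 - 11 - 3·2 = 47
U_7 = 2·47 - 32 - 3·11 = 29
U_8 = 2·29 - 47 - 3·32 = -85
U_9 = 2·(-85) - 29 - 3·47 = -340

-340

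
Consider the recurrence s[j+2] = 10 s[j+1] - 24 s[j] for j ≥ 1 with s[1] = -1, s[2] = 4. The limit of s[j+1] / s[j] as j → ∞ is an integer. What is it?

6

The characteristic equation is r^2 - 10r + 24 = 0, which factors as (r - 6)(r - 4) = 0.
So the roots are 6 and 4. Since |6| > |4| and the coefficient of 6^j is non-zero, the ratio tends to 6.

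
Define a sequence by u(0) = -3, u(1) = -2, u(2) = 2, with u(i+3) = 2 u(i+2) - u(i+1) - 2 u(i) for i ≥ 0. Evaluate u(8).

-182

u(3) = 2·2 - (-2) - 2·(-3) = 12
u(4) = 2·12 - 2 - 2·(-2) = 26
u(5) = 2·26 - 12 - 2·2 = 36
u(6) = 2·36 - 26 - 2·12 = 22
u(7) = 2·22 - 36 - 2·26 = -44
u(8) = 2·(-44) - 22 - 2·36 = -182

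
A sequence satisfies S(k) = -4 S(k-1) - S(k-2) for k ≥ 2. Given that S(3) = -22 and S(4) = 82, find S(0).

2

Rearranging, S(k-2) = -(S(k) + 4 S(k-1)).
S(2) = -(82 + 4·(-22)) = 6
S(1) = -(-22 + 4·6) = -2
S(0) = -(6 + 4·(-2)) = 2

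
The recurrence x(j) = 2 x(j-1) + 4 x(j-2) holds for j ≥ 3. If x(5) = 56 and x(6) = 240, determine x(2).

9

Rearranging, x(j-2) = (x(j) - 2 x(j-1)) / 4.
x(4) = (240 - 2·56) / 4 = 128/4 = 32
x(3) = (56 - 2·32) / 4 = -8/4 = -2
x(2) = (32 - 2·(-2)) / 4 = 36/4 = 9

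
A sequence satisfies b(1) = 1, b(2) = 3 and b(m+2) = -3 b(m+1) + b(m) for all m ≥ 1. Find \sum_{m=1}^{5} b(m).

-66

b(3) = -3(3) + 1 = -8
b(4) = -3(-8) + 3 = 27
b(5) = -3(27) + (-8) = -89
Sum = 1 + 3 + (-8) + 27 + (-89) = -66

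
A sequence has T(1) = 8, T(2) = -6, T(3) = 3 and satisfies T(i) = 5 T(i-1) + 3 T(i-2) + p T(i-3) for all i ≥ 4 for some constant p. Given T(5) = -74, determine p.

T(4) = -3 + 8p
T(5) = -6 + 34p
So -6 + 34p = -74, giving p = -2.

-2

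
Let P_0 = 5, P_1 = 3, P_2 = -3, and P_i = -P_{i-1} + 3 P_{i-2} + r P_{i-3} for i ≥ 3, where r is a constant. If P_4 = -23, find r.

1

P_3 = 12 + 5r
P_4 = -21 - 2r
So -21 - 2r = -23, giving r = 1.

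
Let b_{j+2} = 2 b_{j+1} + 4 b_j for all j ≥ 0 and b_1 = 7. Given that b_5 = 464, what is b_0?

Let b_0 = x.
b_2 = 14 + 4x
b_3 = 56 + 8x
b_4 = 168 + 32x
b_5 = 560 + 96x
So 560 + 96x = 464, giving x = -1.

-1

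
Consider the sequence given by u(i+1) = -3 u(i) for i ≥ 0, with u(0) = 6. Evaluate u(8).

u(1) = -3·6 = -18
u(2) = -3·(-18) = 54
u(3) = -3·54 = -162
u(4) = -3·(-162) = 486
u(5) = -3·486 = -1458
u(6) = -3·(-1458) = 4374
u(7) = -3·4374 = -13122
u(8) = -3·(-13122) = 39366

39366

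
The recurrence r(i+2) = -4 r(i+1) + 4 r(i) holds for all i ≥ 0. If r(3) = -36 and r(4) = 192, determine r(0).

6

Rearranging, r(i-2) = (r(i) + 4 r(i-1)) / 4.
r(2) = (192 + 4*(-36)) / 4 = 48/4 = 12
r(1) = (-36 + 4*12) / 4 = 12/4 = 3
r(0) = (12 + 4*3) / 4 = 24/4 = 6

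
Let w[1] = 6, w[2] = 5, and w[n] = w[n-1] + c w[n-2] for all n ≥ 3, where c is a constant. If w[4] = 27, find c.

w[3] = 5 + 6c
w[4] = 5 + 11c
So 5 + 11c = 27, giving c = 2.

2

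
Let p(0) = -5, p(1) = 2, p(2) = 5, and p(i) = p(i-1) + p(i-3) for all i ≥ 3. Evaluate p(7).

9

p(3) = 5 + (-5) = 0
p(4) = 0 + 2 = 2
p(5) = 2 + 5 = 7
p(6) = 7 + 0 = 7
p(7) = 7 + 2 = 9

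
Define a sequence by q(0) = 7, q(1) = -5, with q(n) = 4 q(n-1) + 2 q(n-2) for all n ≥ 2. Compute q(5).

q(2) = 4(-5) + 2(7) = -6
q(3) = 4(-6) + 2(-5) = -34
q(4) = 4(-34) + 2(-6) = -148
q(5) = 4(-148) + 2(-34) = -660

-660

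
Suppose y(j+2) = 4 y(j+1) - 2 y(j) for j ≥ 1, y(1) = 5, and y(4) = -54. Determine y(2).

Let y(2) = w.
y(3) = -10 + 4w
y(4) = -40 + 14w
So -40 + 14w = -54, giving w = -1.

-1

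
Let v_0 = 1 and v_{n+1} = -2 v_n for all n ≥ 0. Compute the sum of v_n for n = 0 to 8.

v_1 = -2*1 = -2
v_2 = -2*(-2) = 4
v_3 = -2*4 = -8
v_4 = -2*(-8) = 16
v_5 = -2*16 = -32
v_6 = -2*(-32) = 64
v_7 = -2*64 = -128
v_8 = -2*(-128) = 256
Sum = 1 + (-2) + 4 + (-8) + 16 + (-32) + 64 + (-128) + 256 = 171

171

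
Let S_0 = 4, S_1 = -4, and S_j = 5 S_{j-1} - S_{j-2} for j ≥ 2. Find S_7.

-61156

S_2 = 5·(-4) - 4 = -24
S_3 = 5·(-24) - (-4) = -116
S_4 = 5·(-116) - (-24) = -556
S_5 = 5·(-556) - (-116) = -2664
S_6 = 5·(-2664) - (-556) = -12764
S_7 = 5·(-12764) - (-2664) = -61156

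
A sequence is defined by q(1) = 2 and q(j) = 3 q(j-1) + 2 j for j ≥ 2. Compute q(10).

88562

q(2) = 3*2 + 4 = 10
q(3) = 3*10 + 6 = 36
q(4) = 3*36 + 8 = 116
q(5) = 3*116 + 10 = 358
q(6) = 3*358 + 12 = 1086
q(7) = 3*1086 + 14 = 3272
q(8) = 3*3272 + 16 = 9832
q(9) = 3*9832 + 18 = 29514
q(10) = 3*29514 + 20 = 88562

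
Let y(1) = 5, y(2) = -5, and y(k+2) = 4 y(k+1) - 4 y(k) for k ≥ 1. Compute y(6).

y(3) = 4*(-5) - 4*5 = -40
y(4) = 4*(-40) - 4*(-5) = -140
y(5) = 4*(-140) - 4*(-40) = -400
y(6) = 4*(-400) - 4*(-140) = -1040

-1040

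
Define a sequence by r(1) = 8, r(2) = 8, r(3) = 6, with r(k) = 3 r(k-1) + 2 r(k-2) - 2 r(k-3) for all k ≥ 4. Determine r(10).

23366

r(4) = 3(6) + 2(8) - 2(8) = 18
r(5) = 3(18) + 2(6) - 2(8) = 50
r(6) = 3(50) + 2(18) - 2(6) = 174
r(7) = 3(174) + 2(50) - 2(18) = 586
r(8) = 3(586) + 2(174) - 2(50) = 2006
r(9) = 3(2006) + 2(586) - 2(174) = 6842
r(10) = 3(6842) + 2(2006) - 2(586) = 23366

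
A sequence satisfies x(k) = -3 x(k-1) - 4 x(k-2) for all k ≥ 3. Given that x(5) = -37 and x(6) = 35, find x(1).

Rearranging, x(k-2) = (x(k) + 3 x(k-1)) / -4.
x(4) = (35 + 3*(-37)) / -4 = -76/-4 = 19
x(3) = (-37 + 3*19) / -4 = 20/-4 = -5
x(2) = (19 + 3*(-5)) / -4 = 4/-4 = -1
x(1) = (-5 + 3*(-1)) / -4 = -8/-4 = 2

2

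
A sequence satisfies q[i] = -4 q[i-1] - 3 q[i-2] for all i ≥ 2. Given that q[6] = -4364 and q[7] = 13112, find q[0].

4

Rearranging, q[i-2] = (q[i] + 4 q[i-1]) / -3.
q[5] = (13112 + 4·(-4364)) / -3 = -4344/-3 = 1448
q[4] = (-4364 + 4·1448) / -3 = 1428/-3 = -476
q[3] = (1448 + 4·(-476)) / -3 = -456/-3 = 152
q[2] = (-476 + 4·152) / -3 = 132/-3 = -44
q[1] = (152 + 4·(-44)) / -3 = -24/-3 = 8
q[0] = (-44 + 4·8) / -3 = -12/-3 = 4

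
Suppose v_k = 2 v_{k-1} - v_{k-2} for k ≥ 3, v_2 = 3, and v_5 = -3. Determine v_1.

5

Let v_1 = z.
v_3 = 6 - z
v_4 = 9 - 2z
v_5 = 12 - 3z
So 12 - 3z = -3, giving z = 5.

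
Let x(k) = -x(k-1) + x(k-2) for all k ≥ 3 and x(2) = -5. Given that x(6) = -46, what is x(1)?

7

Let x(1) = v.
x(3) = 5 + v
x(4) = -10 - v
x(5) = 15 + 2v
x(6) = -25 - 3v
So -25 - 3v = -46, giving v = 7.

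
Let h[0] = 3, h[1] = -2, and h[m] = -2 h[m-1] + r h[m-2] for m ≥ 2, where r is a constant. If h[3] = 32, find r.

-5

h[2] = 4 + 3r
h[3] = -8 - 8r
So -8 - 8r = 32, giving r = -5.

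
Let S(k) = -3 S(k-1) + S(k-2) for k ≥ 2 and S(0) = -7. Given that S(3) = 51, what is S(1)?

Let S(1) = x.
S(2) = -7 - 3x
S(3) = 21 + 10x
So 21 + 10x = 51, giving x = 3.

3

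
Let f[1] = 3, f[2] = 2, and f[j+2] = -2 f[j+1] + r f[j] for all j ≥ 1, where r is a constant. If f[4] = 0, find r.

f[3] = -4 + 3r
f[4] = 8 - 4r
So 8 - 4r = 0, giving r = 2.

2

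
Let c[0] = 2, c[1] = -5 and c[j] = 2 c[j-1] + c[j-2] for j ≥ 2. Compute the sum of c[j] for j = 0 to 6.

c[2] = 2*(-5) + 2 = -8
c[3] = 2*(-8) + (-5) = -21
c[4] = 2*(-21) + (-8) = -50
c[5] = 2*(-50) + (-21) = -121
c[6] = 2*(-121) + (-50) = -292
Sum = 2 + (-5) + (-8) + (-21) + (-50) + (-121) + (-292) = -495

-495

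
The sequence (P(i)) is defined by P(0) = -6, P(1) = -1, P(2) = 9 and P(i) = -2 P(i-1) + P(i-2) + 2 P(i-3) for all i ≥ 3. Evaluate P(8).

1269

P(3) = -2*9 + (-1) + 2*(-6) = -31
P(4) = -2*(-31) + 9 + 2*(-1) = 69
P(5) = -2*69 + (-31) + 2*9 = -151
P(6) = -2*(-151) + 69 + 2*(-31) = 309
P(7) = -2*309 + (-151) + 2*69 = -631
P(8) = -2*(-631) + 309 + 2*(-151) = 1269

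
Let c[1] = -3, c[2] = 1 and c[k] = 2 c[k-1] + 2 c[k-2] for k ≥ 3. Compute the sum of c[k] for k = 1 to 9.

c[3] = 2*1 + 2*(-3) = -4
c[4] = 2*(-4) + 2*1 = -6
c[5] = 2*(-6) + 2*(-4) = -20
c[6] = 2*(-20) + 2*(-6) = -52
c[7] = 2*(-52) + 2*(-20) = -144
c[8] = 2*(-144) + 2*(-52) = -392
c[9] = 2*(-392) + 2*(-144) = -1072
Sum = (-3) + 1 + (-4) + (-6) + (-20) + (-52) + (-144) + (-392) + (-1072) = -1692

-1692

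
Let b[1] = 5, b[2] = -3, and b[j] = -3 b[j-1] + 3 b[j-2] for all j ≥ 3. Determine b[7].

4509

b[3] = -3·(-3) + 3·5 = 24
b[4] = -3·24 + 3·(-3) = -81
b[5] = -3·(-81) + 3·24 = 315
b[6] = -3·315 + 3·(-81) = -1188
b[7] = -3·(-1188) + 3·315 = 4509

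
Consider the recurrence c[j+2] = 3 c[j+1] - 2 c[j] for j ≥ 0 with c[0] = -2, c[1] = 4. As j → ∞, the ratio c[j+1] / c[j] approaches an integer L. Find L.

2

The characteristic equation is r^2 - 3r + 2 = 0, which factors as (r - 2)(r - 1) = 0.
So the roots are 2 and 1. Since |2| > |1| and the coefficient of 2^j is non-zero, the ratio tends to 2.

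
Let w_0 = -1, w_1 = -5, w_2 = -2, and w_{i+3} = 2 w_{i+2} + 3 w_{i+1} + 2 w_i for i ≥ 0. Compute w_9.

w_3 = 2·(-2) + 3·(-5) + 2·(-1) = -21
w_4 = 2·(-21) + 3·(-2) + 2·(-5) = -58
w_5 = 2·(-58) + 3·(-21) + 2·(-2) = -183
w_6 = 2·(-183) + 3·(-58) + 2·(-21) = -582
w_7 = 2·(-582) + 3·(-183) + 2·(-58) = -1829
w_8 = 2·(-1829) + 3·(-582) + 2·(-183) = -5770
w_9 = 2·(-5770) + 3·(-1829) + 2·(-582) = -18191

-18191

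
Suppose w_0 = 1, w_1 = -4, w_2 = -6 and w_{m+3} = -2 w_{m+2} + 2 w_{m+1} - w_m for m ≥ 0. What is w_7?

316

w_3 = -2(-6) + 2(-4) - 1 = 3
w_4 = -2(3) + 2(-6) - (-4) = -14
w_5 = -2(-14) + 2(3) - (-6) = 40
w_6 = -2(40) + 2(-14) - 3 = -111
w_7 = -2(-111) + 2(40) - (-14) = 316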